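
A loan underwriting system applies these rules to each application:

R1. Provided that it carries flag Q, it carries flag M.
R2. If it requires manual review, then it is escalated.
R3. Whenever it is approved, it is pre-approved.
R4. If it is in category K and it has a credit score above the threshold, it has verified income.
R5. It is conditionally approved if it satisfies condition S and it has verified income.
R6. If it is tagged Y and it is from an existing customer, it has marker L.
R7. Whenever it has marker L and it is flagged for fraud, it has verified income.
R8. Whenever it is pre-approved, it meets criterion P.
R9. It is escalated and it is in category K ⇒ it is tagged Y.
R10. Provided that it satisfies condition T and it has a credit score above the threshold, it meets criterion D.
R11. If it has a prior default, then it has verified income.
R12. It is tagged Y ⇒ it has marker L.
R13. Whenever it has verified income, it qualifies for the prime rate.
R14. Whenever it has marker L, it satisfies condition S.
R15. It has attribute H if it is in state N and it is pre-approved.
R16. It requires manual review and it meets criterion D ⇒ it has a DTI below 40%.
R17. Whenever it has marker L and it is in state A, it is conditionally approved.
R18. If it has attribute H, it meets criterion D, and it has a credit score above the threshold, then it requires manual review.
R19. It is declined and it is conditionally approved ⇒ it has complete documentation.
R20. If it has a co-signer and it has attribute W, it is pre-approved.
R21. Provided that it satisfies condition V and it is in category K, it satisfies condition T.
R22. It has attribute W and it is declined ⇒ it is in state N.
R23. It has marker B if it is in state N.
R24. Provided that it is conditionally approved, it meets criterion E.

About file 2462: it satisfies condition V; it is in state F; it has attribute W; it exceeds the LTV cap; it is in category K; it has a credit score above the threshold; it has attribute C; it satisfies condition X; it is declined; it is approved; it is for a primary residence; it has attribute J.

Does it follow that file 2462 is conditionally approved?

Yes

By R3 (it is approved): it is pre-approved.
By R4 (it is in category K, it has a credit score above the threshold): it has verified income.
By R21 (it satisfies condition V, it is in category K): it satisfies condition T.
By R22 (it has attribute W, it is declined): it is in state N.
By R10 (it satisfies condition T, it has a credit score above the threshold): it meets criterion D.
By R15 (it is in state N, it is pre-approved): it has attribute H.
By R18 (it has attribute H, it meets criterion D, it has a credit score above the threshold): it requires manual review.
By R2 (it requires manual review): it is escalated.
By R9 (it is escalated, it is in category K): it is tagged Y.
By R12 (it is tagged Y): it has marker L.
By R14 (it has marker L): it satisfies condition S.
By R5 (it satisfies condition S, it has verified income): it is conditionally approved.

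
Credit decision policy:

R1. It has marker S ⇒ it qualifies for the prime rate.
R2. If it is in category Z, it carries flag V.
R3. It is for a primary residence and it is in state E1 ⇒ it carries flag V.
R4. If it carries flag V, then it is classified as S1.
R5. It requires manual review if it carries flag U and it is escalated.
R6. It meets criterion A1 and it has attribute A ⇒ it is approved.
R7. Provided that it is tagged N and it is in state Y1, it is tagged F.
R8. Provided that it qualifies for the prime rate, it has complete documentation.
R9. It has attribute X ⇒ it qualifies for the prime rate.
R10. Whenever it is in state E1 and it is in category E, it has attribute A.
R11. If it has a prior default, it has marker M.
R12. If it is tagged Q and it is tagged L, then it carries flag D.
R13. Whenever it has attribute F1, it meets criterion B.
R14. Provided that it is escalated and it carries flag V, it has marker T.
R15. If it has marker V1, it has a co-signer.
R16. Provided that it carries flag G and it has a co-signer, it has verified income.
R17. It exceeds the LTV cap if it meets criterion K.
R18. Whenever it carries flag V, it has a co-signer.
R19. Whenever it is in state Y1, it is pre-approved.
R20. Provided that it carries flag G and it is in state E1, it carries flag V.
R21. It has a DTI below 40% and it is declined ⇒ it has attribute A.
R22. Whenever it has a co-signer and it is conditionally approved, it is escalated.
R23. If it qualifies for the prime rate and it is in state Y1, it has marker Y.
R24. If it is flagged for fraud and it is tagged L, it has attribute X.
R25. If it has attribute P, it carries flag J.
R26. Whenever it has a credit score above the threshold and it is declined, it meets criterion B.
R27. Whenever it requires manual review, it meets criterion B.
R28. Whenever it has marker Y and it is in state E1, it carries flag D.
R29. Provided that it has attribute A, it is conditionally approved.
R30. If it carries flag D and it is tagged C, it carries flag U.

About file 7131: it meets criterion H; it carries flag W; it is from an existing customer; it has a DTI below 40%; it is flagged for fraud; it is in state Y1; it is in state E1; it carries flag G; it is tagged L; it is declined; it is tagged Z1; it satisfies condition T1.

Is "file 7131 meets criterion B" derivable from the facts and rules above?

Forward chaining from the given facts derives: is pre-approved, carries flag V, has attribute A, has attribute X, is conditionally approved, is classified as S1, qualifies for the prime rate, has a co-signer, is escalated, has marker Y, carries flag D, has complete documentation, has marker T, has verified income.
Rules concluding "it meets criterion B": R13 needs "it has attribute F1"; R26 needs "it has a credit score above the threshold"; R27 needs "it requires manual review" — none of these are established.

No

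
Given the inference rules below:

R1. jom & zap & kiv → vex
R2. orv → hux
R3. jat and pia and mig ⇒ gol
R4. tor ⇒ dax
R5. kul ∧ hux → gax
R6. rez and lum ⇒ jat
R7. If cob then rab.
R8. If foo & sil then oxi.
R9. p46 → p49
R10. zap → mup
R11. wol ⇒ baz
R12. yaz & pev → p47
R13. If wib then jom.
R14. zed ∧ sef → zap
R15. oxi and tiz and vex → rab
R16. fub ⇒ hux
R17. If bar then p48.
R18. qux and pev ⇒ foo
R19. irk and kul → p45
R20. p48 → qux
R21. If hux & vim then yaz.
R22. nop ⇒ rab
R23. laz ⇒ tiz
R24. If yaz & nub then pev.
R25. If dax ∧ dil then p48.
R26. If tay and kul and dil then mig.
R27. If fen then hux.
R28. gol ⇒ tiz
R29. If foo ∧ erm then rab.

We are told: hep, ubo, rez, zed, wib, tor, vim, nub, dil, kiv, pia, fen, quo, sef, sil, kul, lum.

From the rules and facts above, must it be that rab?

No

Forward chaining from the given facts derives: dax, jat, jom, zap, p48, hux, vex, gax, mup, qux, yaz, pev, p47, foo, oxi.
Rules concluding rab: R7 needs cob; R15 needs tiz; R22 needs nop; R29 needs erm — none of these are established.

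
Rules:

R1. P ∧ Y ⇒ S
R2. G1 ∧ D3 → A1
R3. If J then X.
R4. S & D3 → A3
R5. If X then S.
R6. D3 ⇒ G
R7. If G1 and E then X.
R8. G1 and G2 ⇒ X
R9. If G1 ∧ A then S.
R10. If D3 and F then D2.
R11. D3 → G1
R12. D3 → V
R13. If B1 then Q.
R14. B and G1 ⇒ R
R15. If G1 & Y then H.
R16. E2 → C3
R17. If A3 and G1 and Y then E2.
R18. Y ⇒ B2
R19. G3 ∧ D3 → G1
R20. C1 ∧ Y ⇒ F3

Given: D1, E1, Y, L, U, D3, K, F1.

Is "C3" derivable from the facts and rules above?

Forward chaining from the given facts derives: G, G1, V, H, B2, A1.
The only rule concluding C3 is R16, which needs E2; that is never established.

No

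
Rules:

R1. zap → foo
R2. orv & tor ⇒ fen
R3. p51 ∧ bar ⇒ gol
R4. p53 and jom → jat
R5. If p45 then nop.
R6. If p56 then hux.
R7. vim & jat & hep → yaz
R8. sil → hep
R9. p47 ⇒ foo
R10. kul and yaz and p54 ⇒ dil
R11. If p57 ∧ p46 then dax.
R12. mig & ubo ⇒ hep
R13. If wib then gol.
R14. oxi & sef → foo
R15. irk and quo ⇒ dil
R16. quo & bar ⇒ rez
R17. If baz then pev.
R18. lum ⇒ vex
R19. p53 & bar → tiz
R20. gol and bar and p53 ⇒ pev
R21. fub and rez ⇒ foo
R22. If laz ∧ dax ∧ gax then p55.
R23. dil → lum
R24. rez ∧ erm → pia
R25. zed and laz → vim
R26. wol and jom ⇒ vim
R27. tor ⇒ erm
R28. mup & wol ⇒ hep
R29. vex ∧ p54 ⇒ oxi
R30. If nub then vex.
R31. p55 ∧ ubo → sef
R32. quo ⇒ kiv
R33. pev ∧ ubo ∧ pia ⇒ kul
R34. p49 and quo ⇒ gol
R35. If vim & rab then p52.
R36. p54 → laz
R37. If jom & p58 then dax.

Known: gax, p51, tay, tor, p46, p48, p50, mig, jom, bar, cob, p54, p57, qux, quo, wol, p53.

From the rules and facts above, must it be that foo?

Forward chaining from the given facts derives: gol, jat, dax, rez, tiz, pev, vim, erm, kiv, laz, p55, pia.
Rules concluding foo: R1 needs zap; R9 needs p47; R14 needs oxi; R21 needs fub — none of these are established.

No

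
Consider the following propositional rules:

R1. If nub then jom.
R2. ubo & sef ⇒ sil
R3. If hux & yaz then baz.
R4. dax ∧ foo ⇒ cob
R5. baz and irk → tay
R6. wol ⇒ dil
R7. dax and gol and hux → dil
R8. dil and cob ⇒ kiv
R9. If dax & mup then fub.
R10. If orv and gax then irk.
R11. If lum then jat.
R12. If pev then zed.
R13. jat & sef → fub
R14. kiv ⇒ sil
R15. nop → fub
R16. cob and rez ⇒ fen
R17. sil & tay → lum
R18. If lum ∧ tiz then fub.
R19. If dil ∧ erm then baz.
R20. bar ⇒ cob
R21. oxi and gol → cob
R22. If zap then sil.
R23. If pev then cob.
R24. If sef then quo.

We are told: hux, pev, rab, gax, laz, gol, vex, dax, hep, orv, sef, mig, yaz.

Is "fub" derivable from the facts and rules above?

Yes

baz  (by R3: hux, yaz)
dil  (by R7: dax, gol, hux)
irk  (by R10: orv, gax)
cob  (by R23: pev)
tay  (by R5: baz, irk)
kiv  (by R8: dil, cob)
sil  (by R14: kiv)
lum  (by R17: sil, tay)
jat  (by R11: lum)
fub  (by R13: jat, sef)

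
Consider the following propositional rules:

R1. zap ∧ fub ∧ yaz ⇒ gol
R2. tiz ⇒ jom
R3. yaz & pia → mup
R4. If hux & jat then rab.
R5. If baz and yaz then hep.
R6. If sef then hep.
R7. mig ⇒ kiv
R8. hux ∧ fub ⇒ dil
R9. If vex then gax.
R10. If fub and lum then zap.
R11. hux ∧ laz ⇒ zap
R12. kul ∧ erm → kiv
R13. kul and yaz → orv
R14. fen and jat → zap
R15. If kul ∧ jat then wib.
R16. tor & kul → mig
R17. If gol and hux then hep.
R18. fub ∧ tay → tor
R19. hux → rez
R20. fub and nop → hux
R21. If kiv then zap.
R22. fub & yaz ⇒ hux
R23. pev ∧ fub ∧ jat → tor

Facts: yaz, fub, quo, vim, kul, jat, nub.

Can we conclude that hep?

No

Forward chaining from the given facts derives: orv, wib, hux, rab, dil, rez.
Rules concluding hep: R5 needs baz; R6 needs sef; R17 needs gol — none of these are established.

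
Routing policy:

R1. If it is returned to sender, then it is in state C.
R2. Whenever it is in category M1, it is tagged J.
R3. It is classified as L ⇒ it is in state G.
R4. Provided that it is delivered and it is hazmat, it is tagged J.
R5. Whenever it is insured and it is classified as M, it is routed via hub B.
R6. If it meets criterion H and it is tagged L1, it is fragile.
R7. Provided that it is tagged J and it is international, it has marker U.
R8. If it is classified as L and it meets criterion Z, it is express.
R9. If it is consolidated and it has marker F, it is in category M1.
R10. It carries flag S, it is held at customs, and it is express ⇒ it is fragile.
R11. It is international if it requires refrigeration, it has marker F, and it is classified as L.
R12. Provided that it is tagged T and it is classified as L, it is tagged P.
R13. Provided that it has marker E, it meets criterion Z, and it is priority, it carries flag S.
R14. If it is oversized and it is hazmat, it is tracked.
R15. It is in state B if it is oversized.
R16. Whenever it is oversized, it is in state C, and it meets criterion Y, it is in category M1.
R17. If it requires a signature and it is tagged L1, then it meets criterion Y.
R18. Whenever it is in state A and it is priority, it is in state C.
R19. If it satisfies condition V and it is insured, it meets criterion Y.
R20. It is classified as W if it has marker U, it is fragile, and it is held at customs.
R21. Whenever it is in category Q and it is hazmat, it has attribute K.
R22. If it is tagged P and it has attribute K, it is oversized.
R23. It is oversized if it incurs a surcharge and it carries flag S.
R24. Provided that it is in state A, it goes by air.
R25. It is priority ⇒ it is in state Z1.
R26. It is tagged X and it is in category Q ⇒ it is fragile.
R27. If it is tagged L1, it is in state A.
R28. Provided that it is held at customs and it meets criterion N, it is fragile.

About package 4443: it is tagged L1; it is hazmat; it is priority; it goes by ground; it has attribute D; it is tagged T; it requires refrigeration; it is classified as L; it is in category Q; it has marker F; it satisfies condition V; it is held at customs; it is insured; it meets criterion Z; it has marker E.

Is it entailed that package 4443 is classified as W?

Yes

By R8 (it is classified as L, it meets criterion Z): it is express.
By R11 (it requires refrigeration, it has marker F, it is classified as L): it is international.
By R12 (it is tagged T, it is classified as L): it is tagged P.
By R13 (it has marker E, it meets criterion Z, it is priority): it carries flag S.
By R19 (it satisfies condition V, it is insured): it meets criterion Y.
By R21 (it is in category Q, it is hazmat): it has attribute K.
By R22 (it is tagged P, it has attribute K): it is oversized.
By R27 (it is tagged L1): it is in state A.
By R10 (it carries flag S, it is held at customs, it is express): it is fragile.
By R18 (it is in state A, it is priority): it is in state C.
By R16 (it is oversized, it is in state C, it meets criterion Y): it is in category M1.
By R2 (it is in category M1): it is tagged J.
By R7 (it is tagged J, it is international): it has marker U.
By R20 (it has marker U, it is fragile, it is held at customs): it is classified as W.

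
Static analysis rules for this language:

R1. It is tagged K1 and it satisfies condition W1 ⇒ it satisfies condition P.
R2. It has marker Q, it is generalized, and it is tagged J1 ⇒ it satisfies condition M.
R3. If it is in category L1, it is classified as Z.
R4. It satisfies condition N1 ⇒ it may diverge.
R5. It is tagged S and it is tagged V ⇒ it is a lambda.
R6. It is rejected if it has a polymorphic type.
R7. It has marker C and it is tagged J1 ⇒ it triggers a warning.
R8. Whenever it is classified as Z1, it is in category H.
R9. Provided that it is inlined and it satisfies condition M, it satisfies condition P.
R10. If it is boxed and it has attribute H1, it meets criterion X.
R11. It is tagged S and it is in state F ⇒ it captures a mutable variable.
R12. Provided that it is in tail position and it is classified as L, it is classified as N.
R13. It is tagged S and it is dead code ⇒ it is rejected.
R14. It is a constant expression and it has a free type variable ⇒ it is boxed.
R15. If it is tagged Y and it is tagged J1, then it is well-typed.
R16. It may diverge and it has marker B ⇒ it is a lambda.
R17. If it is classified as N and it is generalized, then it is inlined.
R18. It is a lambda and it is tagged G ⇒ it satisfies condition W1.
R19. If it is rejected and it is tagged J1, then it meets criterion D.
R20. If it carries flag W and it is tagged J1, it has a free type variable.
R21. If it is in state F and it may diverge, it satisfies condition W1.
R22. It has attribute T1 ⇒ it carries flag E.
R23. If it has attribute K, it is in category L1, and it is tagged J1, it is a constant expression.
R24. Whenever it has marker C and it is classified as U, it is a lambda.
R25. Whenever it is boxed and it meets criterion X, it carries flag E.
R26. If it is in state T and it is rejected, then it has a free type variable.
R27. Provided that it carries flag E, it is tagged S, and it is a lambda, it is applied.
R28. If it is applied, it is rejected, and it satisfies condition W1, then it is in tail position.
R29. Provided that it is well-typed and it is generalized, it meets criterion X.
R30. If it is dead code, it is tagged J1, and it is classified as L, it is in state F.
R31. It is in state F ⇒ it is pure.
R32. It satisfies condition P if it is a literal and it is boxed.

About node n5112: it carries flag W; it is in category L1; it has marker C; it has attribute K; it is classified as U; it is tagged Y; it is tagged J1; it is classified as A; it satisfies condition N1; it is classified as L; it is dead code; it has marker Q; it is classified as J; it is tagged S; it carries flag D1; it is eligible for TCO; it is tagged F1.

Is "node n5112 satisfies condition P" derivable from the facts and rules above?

Forward chaining from the given facts derives: is classified as Z, may diverge, triggers a warning, is rejected, is well-typed, meets criterion D, has a free type variable, is a constant expression, is a lambda, is in state F, is pure, captures a mutable variable, is boxed, satisfies condition W1.
Rules concluding "it satisfies condition P": R1 needs "it is tagged K1"; R9 needs "it is inlined"; R32 needs "it is a literal" — none of these are established.

No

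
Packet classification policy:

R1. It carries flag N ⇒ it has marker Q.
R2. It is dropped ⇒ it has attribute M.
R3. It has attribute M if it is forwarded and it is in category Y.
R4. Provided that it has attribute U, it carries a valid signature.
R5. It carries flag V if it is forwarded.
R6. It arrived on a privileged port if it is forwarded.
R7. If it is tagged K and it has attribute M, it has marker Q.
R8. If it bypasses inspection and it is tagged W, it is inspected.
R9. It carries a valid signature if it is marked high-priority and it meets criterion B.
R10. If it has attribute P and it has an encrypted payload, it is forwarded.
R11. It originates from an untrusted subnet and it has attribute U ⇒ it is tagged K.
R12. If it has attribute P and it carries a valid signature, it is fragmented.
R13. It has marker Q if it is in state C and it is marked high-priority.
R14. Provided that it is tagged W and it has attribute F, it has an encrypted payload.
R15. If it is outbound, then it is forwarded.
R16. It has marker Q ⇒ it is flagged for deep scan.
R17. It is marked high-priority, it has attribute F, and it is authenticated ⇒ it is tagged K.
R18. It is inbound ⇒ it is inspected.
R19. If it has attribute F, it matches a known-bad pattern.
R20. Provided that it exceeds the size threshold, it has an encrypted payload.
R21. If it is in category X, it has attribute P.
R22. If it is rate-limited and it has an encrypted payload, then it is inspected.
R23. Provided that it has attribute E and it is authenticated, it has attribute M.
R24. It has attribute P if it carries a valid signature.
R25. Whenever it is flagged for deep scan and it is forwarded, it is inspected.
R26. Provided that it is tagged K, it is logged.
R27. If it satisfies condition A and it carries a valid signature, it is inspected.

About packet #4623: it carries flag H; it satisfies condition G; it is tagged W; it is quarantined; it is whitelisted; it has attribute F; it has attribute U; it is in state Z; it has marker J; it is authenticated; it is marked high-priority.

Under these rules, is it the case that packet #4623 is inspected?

Forward chaining from the given facts derives: carries a valid signature, has an encrypted payload, is tagged K, matches a known-bad pattern, has attribute P, is logged, is forwarded, is fragmented, carries flag V, arrived on a privileged port.
Rules concluding "it is inspected": R8 needs "it bypasses inspection"; R18 needs "it is inbound"; R22 needs "it is rate-limited"; R25 needs "it is flagged for deep scan"; R27 needs "it satisfies condition A" — none of these are established.

No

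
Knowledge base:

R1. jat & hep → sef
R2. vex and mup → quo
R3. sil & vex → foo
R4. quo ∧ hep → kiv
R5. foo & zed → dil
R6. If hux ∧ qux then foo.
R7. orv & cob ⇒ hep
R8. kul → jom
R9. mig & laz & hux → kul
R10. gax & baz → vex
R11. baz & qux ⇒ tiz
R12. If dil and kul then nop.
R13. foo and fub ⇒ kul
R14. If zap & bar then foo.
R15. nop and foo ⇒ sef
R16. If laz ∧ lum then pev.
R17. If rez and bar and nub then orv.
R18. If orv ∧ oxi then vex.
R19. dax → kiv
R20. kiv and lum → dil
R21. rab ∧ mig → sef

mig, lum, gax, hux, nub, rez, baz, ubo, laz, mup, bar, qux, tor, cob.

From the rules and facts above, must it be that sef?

Yes

foo  (by R6: hux, qux)
kul  (by R9: mig, laz, hux)
vex  (by R10: gax, baz)
orv  (by R17: rez, bar, nub)
quo  (by R2: vex, mup)
hep  (by R7: orv, cob)
kiv  (by R4: quo, hep)
dil  (by R20: kiv, lum)
nop  (by R12: dil, kul)
sef  (by R15: nop, foo)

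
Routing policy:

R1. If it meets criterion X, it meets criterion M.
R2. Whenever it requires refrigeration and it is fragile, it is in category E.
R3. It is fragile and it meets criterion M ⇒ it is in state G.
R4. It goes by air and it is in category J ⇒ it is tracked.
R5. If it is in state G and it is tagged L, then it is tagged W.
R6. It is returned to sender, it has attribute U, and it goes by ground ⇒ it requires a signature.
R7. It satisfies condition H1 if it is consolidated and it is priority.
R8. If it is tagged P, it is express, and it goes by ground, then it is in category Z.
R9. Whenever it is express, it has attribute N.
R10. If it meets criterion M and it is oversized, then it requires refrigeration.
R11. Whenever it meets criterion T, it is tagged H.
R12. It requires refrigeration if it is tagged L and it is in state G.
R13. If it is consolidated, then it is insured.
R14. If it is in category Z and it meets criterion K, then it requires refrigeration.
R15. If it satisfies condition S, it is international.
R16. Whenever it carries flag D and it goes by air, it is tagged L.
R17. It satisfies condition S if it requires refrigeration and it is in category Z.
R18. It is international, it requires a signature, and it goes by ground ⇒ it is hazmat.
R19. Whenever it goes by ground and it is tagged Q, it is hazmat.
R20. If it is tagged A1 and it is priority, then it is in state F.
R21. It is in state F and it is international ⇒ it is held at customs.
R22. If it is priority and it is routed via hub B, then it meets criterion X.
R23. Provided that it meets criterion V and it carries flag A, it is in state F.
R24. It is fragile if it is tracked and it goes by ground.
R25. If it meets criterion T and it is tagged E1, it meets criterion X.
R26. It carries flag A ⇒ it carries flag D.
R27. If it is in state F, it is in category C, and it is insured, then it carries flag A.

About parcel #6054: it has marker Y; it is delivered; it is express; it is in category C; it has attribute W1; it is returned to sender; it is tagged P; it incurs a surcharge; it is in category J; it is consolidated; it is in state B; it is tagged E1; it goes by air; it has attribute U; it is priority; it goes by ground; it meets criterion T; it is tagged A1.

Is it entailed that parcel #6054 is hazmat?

By R4 (it goes by air, it is in category J): it is tracked.
By R6 (it is returned to sender, it has attribute U, it goes by ground): it requires a signature.
By R8 (it is tagged P, it is express, it goes by ground): it is in category Z.
By R13 (it is consolidated): it is insured.
By R20 (it is tagged A1, it is priority): it is in state F.
By R24 (it is tracked, it goes by ground): it is fragile.
By R25 (it meets criterion T, it is tagged E1): it meets criterion X.
By R27 (it is in state F, it is in category C, it is insured): it carries flag A.
By R1 (it meets criterion X): it meets criterion M.
By R3 (it is fragile, it meets criterion M): it is in state G.
By R26 (it carries flag A): it carries flag D.
By R16 (it carries flag D, it goes by air): it is tagged L.
By R12 (it is tagged L, it is in state G): it requires refrigeration.
By R17 (it requires refrigeration, it is in category Z): it satisfies condition S.
By R15 (it satisfies condition S): it is international.
By R18 (it is international, it requires a signature, it goes by ground): it is hazmat.

Yes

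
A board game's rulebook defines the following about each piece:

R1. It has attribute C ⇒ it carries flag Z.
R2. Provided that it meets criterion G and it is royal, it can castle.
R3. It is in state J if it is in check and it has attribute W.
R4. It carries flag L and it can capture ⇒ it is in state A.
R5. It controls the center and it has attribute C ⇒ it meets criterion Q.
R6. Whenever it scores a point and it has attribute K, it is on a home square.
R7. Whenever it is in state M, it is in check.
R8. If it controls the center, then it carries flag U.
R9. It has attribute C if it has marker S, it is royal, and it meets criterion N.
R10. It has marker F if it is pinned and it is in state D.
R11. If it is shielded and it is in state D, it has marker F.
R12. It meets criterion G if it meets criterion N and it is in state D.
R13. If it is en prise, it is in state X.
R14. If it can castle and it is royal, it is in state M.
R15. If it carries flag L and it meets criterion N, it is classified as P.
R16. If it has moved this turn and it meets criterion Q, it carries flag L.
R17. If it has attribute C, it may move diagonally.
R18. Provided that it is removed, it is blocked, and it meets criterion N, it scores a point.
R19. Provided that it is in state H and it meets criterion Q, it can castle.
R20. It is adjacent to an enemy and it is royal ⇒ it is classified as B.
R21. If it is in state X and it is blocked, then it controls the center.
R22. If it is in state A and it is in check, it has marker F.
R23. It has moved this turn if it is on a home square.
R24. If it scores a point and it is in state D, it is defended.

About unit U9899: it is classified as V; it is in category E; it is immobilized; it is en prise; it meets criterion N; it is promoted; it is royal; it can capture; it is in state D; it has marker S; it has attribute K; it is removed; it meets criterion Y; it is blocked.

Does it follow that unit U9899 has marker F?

By R9 (it has marker S, it is royal, it meets criterion N): it has attribute C.
By R12 (it meets criterion N, it is in state D): it meets criterion G.
By R13 (it is en prise): it is in state X.
By R18 (it is removed, it is blocked, it meets criterion N): it scores a point.
By R21 (it is in state X, it is blocked): it controls the center.
By R2 (it meets criterion G, it is royal): it can castle.
By R5 (it controls the center, it has attribute C): it meets criterion Q.
By R6 (it scores a point, it has attribute K): it is on a home square.
By R14 (it can castle, it is royal): it is in state M.
By R23 (it is on a home square): it has moved this turn.
By R7 (it is in state M): it is in check.
By R16 (it has moved this turn, it meets criterion Q): it carries flag L.
By R4 (it carries flag L, it can capture): it is in state A.
By R22 (it is in state A, it is in check): it has marker F.

Yes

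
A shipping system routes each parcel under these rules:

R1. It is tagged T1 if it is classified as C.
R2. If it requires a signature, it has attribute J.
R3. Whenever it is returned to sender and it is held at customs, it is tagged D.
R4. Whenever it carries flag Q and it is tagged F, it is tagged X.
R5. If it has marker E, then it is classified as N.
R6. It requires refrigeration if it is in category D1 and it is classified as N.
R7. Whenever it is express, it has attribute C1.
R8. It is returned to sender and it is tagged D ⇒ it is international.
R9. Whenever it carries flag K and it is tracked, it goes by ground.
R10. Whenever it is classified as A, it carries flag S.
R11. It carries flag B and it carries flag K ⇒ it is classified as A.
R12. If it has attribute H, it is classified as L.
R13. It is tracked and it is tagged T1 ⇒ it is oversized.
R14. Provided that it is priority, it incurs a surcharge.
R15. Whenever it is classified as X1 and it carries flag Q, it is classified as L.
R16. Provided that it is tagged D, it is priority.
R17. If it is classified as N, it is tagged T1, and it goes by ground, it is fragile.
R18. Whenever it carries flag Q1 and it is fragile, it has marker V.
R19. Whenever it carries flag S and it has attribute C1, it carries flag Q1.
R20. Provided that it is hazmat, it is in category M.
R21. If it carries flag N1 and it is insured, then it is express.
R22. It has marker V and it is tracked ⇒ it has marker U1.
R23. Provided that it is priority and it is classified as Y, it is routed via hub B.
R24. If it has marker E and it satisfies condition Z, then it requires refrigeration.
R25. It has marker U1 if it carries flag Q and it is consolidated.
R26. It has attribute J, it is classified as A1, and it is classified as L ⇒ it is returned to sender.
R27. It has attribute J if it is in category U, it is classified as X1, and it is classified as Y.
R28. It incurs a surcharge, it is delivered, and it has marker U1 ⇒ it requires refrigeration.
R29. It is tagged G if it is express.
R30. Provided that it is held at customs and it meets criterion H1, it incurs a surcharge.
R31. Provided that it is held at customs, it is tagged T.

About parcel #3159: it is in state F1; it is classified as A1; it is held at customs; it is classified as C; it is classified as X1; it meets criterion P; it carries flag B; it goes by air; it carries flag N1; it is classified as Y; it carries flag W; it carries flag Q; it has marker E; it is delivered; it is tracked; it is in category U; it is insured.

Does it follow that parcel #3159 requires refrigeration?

Forward chaining from the given facts derives: is tagged T1, is classified as N, is oversized, is classified as L, is express, has attribute J, is tagged G, is tagged T, has attribute C1, is returned to sender, is tagged D, is international, is priority, is routed via hub B, incurs a surcharge.
Rules concluding "it requires refrigeration": R6 needs "it is in category D1"; R24 needs "it satisfies condition Z"; R28 needs "it has marker U1" — none of these are established.

No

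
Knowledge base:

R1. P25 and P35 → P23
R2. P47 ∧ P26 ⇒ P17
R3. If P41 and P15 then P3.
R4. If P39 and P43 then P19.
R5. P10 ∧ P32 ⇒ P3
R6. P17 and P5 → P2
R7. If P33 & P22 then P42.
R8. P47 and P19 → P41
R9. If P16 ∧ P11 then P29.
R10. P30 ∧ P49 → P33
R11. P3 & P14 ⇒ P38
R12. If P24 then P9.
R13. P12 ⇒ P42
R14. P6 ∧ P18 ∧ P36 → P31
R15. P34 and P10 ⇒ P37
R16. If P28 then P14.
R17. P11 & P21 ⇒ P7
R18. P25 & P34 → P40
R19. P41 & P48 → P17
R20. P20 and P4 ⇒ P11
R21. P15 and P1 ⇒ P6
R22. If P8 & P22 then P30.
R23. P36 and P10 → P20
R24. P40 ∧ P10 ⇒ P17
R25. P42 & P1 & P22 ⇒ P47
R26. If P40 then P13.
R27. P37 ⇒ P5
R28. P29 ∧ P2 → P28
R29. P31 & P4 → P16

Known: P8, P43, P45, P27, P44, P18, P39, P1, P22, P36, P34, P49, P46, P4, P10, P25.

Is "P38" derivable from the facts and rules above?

No

Forward chaining from the given facts derives: P19, P37, P40, P30, P20, P17, P13, P5, P2, P33, P11, P42, P47, P41.
The only rule concluding P38 is R11, which needs P3; that is never established.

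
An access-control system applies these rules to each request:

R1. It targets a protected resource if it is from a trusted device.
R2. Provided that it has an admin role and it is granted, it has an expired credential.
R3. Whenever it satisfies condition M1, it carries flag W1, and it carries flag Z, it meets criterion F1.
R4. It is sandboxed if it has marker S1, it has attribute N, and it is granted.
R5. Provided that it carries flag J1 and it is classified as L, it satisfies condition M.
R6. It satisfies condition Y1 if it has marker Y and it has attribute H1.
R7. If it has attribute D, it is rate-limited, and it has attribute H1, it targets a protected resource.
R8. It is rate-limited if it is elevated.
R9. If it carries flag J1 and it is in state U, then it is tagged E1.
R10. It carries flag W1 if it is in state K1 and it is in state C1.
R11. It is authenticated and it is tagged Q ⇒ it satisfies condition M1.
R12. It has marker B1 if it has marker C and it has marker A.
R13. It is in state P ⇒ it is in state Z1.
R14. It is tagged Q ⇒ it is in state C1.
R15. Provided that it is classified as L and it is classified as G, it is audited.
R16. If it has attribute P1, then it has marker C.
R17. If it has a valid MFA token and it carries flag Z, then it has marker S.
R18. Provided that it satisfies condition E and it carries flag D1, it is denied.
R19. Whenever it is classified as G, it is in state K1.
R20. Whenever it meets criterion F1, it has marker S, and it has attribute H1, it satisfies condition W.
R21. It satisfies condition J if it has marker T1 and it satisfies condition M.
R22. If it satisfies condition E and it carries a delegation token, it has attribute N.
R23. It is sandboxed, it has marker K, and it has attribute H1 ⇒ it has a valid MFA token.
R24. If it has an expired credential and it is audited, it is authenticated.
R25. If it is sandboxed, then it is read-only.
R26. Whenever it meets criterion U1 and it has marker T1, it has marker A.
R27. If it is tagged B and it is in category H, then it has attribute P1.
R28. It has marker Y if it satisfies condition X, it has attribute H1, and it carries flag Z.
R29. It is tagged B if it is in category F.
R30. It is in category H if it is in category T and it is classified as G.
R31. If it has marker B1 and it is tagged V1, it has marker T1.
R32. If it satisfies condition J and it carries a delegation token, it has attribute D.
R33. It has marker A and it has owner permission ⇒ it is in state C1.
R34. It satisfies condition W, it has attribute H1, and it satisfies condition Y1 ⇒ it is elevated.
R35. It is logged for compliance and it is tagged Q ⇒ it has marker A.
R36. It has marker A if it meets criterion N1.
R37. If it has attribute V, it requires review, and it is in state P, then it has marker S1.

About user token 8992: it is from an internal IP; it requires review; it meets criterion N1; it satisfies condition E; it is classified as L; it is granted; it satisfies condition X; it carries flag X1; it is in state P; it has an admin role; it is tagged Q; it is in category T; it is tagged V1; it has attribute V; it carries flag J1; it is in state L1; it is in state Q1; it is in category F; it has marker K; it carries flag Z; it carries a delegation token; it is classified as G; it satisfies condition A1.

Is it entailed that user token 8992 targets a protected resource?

No

Forward chaining from the given facts derives: has an expired credential, satisfies condition M, is in state Z1, is in state C1, is audited, is in state K1, has attribute N, is authenticated, is tagged B, is in category H, has marker A, has marker S1, is sandboxed, carries flag W1, satisfies condition M1, is read-only, has attribute P1, meets criterion F1, has marker C, has marker B1, has marker T1, satisfies condition J, has attribute D.
Rules concluding "it targets a protected resource": R1 needs "it is from a trusted device"; R7 needs "it is rate-limited" — none of these are established.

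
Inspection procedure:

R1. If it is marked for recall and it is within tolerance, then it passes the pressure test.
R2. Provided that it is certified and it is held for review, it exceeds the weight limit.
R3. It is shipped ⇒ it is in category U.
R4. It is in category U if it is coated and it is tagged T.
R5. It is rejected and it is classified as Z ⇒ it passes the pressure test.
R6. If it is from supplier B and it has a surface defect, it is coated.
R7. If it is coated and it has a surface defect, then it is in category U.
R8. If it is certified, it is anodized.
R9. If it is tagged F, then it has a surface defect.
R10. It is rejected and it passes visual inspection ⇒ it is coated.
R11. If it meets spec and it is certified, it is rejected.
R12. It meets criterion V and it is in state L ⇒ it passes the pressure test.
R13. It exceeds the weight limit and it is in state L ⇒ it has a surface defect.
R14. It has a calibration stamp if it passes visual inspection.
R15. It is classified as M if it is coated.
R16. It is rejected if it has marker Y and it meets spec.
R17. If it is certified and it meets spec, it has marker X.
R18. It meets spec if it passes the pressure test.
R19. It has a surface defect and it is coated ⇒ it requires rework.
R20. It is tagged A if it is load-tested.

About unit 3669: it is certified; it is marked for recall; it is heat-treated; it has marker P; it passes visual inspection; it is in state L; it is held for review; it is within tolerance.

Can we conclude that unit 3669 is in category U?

Yes

By R1 (it is marked for recall, it is within tolerance): it passes the pressure test.
By R2 (it is certified, it is held for review): it exceeds the weight limit.
By R13 (it exceeds the weight limit, it is in state L): it has a surface defect.
By R18 (it passes the pressure test): it meets spec.
By R11 (it meets spec, it is certified): it is rejected.
By R10 (it is rejected, it passes visual inspection): it is coated.
By R7 (it is coated, it has a surface defect): it is in category U.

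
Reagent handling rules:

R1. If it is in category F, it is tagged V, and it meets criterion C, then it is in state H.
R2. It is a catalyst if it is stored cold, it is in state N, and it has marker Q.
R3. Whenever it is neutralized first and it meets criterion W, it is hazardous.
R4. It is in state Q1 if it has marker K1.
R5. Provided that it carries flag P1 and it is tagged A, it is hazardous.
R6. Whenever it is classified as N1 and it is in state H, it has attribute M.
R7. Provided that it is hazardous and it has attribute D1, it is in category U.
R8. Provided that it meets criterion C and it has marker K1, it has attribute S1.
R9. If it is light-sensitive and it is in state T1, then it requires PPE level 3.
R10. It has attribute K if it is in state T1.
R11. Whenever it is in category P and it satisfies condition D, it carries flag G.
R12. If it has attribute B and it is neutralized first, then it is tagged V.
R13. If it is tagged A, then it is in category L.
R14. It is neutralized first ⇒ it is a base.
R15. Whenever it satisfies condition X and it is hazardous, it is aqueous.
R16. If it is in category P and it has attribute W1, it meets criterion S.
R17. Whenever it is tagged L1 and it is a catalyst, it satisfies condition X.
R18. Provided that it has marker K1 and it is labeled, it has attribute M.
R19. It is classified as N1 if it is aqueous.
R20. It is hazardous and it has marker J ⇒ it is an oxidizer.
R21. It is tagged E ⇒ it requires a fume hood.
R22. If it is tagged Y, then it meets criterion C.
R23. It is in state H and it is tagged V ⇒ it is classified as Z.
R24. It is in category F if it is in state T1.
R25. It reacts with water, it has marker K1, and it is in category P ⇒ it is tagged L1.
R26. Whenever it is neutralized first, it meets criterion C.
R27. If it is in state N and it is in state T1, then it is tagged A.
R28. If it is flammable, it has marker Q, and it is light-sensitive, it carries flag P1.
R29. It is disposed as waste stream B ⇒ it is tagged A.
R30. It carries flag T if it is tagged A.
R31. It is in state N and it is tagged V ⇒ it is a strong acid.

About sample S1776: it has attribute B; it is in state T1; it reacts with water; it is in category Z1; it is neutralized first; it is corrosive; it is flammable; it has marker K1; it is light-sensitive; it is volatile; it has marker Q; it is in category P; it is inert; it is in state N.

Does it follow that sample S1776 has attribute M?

No

Forward chaining from the given facts derives: is in state Q1, requires PPE level 3, has attribute K, is tagged V, is a base, is in category F, is tagged L1, meets criterion C, is tagged A, carries flag P1, carries flag T, is a strong acid, is in state H, is hazardous, has attribute S1, is in category L, is classified as Z.
Rules concluding "it has attribute M": R6 needs "it is classified as N1"; R18 needs "it is labeled" — none of these are established.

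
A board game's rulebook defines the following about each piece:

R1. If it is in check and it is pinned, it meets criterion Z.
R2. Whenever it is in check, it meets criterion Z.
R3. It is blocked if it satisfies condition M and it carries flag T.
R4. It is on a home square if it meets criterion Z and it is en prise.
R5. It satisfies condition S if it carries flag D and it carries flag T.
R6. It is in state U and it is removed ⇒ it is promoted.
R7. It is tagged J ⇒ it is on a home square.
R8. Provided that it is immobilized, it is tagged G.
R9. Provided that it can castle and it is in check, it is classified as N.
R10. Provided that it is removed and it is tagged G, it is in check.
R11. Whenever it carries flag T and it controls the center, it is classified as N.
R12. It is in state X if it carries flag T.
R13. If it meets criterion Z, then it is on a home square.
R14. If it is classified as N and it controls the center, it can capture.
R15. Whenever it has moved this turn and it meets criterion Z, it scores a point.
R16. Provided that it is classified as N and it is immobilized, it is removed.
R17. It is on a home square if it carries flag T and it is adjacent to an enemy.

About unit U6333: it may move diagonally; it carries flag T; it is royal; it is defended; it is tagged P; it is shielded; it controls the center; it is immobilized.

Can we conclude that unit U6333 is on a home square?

Yes

By R8 (it is immobilized): it is tagged G.
By R11 (it carries flag T, it controls the center): it is classified as N.
By R16 (it is classified as N, it is immobilized): it is removed.
By R10 (it is removed, it is tagged G): it is in check.
By R2 (it is in check): it meets criterion Z.
By R13 (it meets criterion Z): it is on a home square.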